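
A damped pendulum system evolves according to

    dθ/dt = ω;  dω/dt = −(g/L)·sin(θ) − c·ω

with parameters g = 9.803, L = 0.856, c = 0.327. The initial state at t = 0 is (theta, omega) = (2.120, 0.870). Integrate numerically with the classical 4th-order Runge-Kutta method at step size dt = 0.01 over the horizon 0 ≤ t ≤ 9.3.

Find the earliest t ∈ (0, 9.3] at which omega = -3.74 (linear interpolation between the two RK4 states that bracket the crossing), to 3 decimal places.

t=0.000: state=(2.120, 0.870)
step 1 (dt=0.01): k1=(0.870, -10.052), k2=(0.820, -10.010), k3=(0.820, -10.012), k4=(0.770, -9.970); state += dt/6·(k1+2k2+2k3+k4)
t=0.010: state=(2.128, 0.770)
t=0.020: state=(2.135, 0.671)
t=0.030: state=(2.142, 0.572)
t=0.460: state=(1.492, -3.666)
next step: t=0.470: state=(1.455, -3.768) — omega has crossed -3.74
linear interpolation between t=0.460 (-3.66605) and t=0.470 (-3.76787) → t≈0.467

t = 0.467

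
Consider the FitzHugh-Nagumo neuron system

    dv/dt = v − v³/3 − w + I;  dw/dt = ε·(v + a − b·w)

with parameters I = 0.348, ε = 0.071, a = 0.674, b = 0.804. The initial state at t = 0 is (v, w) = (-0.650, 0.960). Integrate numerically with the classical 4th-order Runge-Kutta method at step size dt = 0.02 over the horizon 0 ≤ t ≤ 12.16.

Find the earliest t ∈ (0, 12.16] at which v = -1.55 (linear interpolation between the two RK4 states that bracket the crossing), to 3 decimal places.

t=0.000: state=(-0.650, 0.960)
step 1 (dt=0.02): k1=(-1.170, -0.053), k2=(-1.177, -0.054), k3=(-1.177, -0.054), k4=(-1.183, -0.055); state += dt/6·(k1+2k2+2k3+k4)
t=0.020: state=(-0.674, 0.959)
t=0.040: state=(-0.697, 0.958)
t=0.060: state=(-0.721, 0.957)
continuing one RK4 step at a time; state shown every 25 steps (Δt=0.5):
t=0.500: state=(-1.265, 0.923)
t=0.760: state=(-1.533, 0.896)
next step: t=0.780: state=(-1.551, 0.894) — v has crossed -1.55
linear interpolation between t=0.760 (-1.53342) and t=0.780 (-1.55075) → t≈0.779

t = 0.779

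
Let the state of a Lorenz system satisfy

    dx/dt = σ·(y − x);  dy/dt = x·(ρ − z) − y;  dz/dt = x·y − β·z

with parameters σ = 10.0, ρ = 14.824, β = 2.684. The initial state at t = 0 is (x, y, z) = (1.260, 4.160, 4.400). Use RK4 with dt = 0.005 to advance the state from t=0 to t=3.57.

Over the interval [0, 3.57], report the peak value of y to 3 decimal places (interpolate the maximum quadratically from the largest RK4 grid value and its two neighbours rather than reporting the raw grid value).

max y = 12.426

t=0.000: state=(1.260, 4.160, 4.400)
step 1 (dt=0.005): k1=(29.000, 8.974, -6.568), k2=(28.499, 9.729, -6.192), k3=(28.531, 9.713, -6.198), k4=(28.059, 10.456, -5.823); state += dt/6·(k1+2k2+2k3+k4)
t=0.005: state=(1.403, 4.209, 4.369)
t=0.010: state=(1.541, 4.264, 4.342)
t=0.015: state=(1.675, 4.327, 4.318)
continuing one RK4 step at a time; state shown every 40 steps (Δt=0.2):
t=0.200: state=(6.757, 10.180, 7.380)
t=0.400: state=(10.141, 7.830, 20.732)
t=0.600: state=(3.220, 0.929, 15.468)
t=0.800: state=(1.513, 1.594, 9.372)
t=1.000: state=(2.750, 3.961, 6.347)
t=1.200: state=(6.854, 9.652, 8.995)
t=1.400: state=(9.379, 7.599, 19.370)
t=1.600: state=(3.907, 1.956, 15.298)
t=1.800: state=(2.544, 2.811, 9.894)
t=2.000: state=(4.434, 6.078, 8.120)
t=2.200: state=(8.425, 9.983, 13.746)
t=2.400: state=(7.086, 4.704, 18.006)
t=2.600: state=(3.610, 2.921, 13.032)
t=2.800: state=(3.947, 4.841, 9.696)
t=3.000: state=(6.789, 8.467, 11.453)
t=3.200: state=(8.048, 7.090, 17.071)
t=3.400: state=(4.966, 3.708, 14.918)
t=3.570: state=(4.070, 4.224, 11.675)
largest grid value and its neighbours: y(0.285)=12.42000, y(0.290)=12.42557, y(0.295)=12.41141
parabola through these three points peaks at t≈0.289 with y≈12.42603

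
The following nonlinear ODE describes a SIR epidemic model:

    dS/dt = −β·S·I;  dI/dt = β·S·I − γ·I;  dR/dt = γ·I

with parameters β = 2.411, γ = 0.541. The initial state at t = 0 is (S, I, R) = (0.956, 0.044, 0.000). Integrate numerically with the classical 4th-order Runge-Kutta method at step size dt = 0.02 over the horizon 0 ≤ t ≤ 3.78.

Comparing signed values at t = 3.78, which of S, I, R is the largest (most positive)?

largest component: R

t=0.000: state=(0.956, 0.044, 0.000)
step 1 (dt=0.02): k1=(-0.101, 0.078, 0.024), k2=(-0.103, 0.079, 0.024), k3=(-0.103, 0.079, 0.024), k4=(-0.105, 0.080, 0.025); state += dt/6·(k1+2k2+2k3+k4)
t=0.020: state=(0.954, 0.046, 0.000)
t=0.040: state=(0.952, 0.047, 0.001)
t=0.060: state=(0.950, 0.049, 0.002)
continuing one RK4 step at a time; state shown every 10 steps (Δt=0.2):
t=0.200: state=(0.932, 0.062, 0.006)
t=0.400: state=(0.899, 0.087, 0.014)
t=0.600: state=(0.856, 0.119, 0.025)
t=0.800: state=(0.801, 0.160, 0.040)
t=1.000: state=(0.733, 0.207, 0.060)
t=1.200: state=(0.655, 0.260, 0.085)
t=1.400: state=(0.570, 0.314, 0.116)
t=1.600: state=(0.484, 0.363, 0.153)
t=1.800: state=(0.402, 0.403, 0.194)
t=2.000: state=(0.329, 0.432, 0.239)
t=2.200: state=(0.266, 0.447, 0.287)
t=2.400: state=(0.214, 0.450, 0.336)
t=2.600: state=(0.173, 0.443, 0.384)
t=2.800: state=(0.140, 0.429, 0.431)
t=3.000: state=(0.114, 0.409, 0.477)
t=3.200: state=(0.094, 0.386, 0.520)
t=3.400: state=(0.079, 0.361, 0.560)
t=3.600: state=(0.067, 0.336, 0.598)
t=3.780: state=(0.058, 0.313, 0.629)
compare at T: S=0.058, I=0.313, R=0.629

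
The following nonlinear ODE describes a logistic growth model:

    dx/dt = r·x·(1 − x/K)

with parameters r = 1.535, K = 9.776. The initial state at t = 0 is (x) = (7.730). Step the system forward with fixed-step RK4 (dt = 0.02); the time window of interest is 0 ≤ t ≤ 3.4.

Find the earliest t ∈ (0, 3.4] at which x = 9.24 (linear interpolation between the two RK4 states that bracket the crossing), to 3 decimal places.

t = 0.989

t=0.000: state=(7.730)
step 1 (dt=0.02): k1=(2.483), k2=(2.461), k3=(2.461), k4=(2.439); state += dt/6·(k1+2k2+2k3+k4)
t=0.020: state=(7.779)
t=0.040: state=(7.828)
t=0.060: state=(7.875)
continuing one RK4 step at a time; state shown every 10 steps (Δt=0.2):
t=0.200: state=(8.183)
t=0.400: state=(8.551)
t=0.600: state=(8.844)
t=0.800: state=(9.073)
t=0.980: state=(9.233)
next step: t=1.000: state=(9.249) — x has crossed 9.24
linear interpolation between t=0.980 (9.23305) and t=1.000 (9.24858) → t≈0.989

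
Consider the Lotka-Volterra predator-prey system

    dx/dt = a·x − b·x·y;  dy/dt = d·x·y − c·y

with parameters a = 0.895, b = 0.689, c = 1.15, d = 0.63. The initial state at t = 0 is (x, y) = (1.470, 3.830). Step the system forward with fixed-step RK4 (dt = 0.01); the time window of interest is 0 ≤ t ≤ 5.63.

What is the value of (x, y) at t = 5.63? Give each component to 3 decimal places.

(x, y) = (4.527, 0.695)

t=0.000: state=(1.470, 3.830)
step 1 (dt=0.01): k1=(-2.563, -0.858), k2=(-2.537, -0.887), k3=(-2.537, -0.887), k4=(-2.510, -0.917); state += dt/6·(k1+2k2+2k3+k4)
t=0.010: state=(1.445, 3.821)
t=0.020: state=(1.420, 3.812)
t=0.030: state=(1.395, 3.802)
continuing one RK4 step at a time; state shown every 20 steps (Δt=0.2):
t=0.200: state=(1.054, 3.561)
t=0.400: state=(0.792, 3.174)
t=0.600: state=(0.630, 2.756)
t=0.800: state=(0.530, 2.355)
t=1.000: state=(0.470, 1.992)
t=1.200: state=(0.437, 1.675)
t=1.400: state=(0.423, 1.405)
t=1.600: state=(0.423, 1.177)
t=1.800: state=(0.436, 0.987)
t=2.000: state=(0.461, 0.830)
t=2.200: state=(0.496, 0.700)
t=2.400: state=(0.543, 0.594)
t=2.600: state=(0.602, 0.507)
t=2.800: state=(0.675, 0.437)
t=3.000: state=(0.763, 0.380)
t=3.200: state=(0.869, 0.334)
t=3.400: state=(0.995, 0.299)
t=3.600: state=(1.144, 0.271)
t=3.800: state=(1.320, 0.252)
t=4.000: state=(1.526, 0.239)
t=4.200: state=(1.767, 0.234)
t=4.400: state=(2.047, 0.236)
t=4.600: state=(2.368, 0.248)
t=4.800: state=(2.733, 0.271)
t=5.000: state=(3.141, 0.312)
t=5.200: state=(3.583, 0.378)
t=5.400: state=(4.040, 0.486)
t=5.600: state=(4.469, 0.661)
t=5.630: state=(4.527, 0.695)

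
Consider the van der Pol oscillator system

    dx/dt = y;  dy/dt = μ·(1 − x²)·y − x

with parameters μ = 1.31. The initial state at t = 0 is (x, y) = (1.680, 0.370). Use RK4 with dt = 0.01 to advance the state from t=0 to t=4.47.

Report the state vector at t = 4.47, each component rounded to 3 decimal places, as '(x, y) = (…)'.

t=0.000: state=(1.680, 0.370)
step 1 (dt=0.01): k1=(0.370, -2.563), k2=(0.357, -2.537), k3=(0.357, -2.538), k4=(0.345, -2.512); state += dt/6·(k1+2k2+2k3+k4)
t=0.010: state=(1.684, 0.345)
t=0.020: state=(1.687, 0.320)
t=0.030: state=(1.690, 0.295)
continuing one RK4 step at a time; state shown every 20 steps (Δt=0.2):
t=0.200: state=(1.710, -0.043)
t=0.400: state=(1.674, -0.295)
t=0.600: state=(1.598, -0.455)
t=0.800: state=(1.494, -0.576)
t=1.000: state=(1.368, -0.689)
t=1.200: state=(1.218, -0.816)
t=1.400: state=(1.039, -0.977)
t=1.600: state=(0.823, -1.201)
t=1.800: state=(0.552, -1.525)
t=2.000: state=(0.203, -1.989)
t=2.200: state=(-0.252, -2.571)
t=2.400: state=(-0.814, -2.974)
t=2.600: state=(-1.386, -2.574)
t=2.800: state=(-1.792, -1.434)
t=3.000: state=(-1.973, -0.452)
t=3.200: state=(-2.004, 0.070)
t=3.400: state=(-1.963, 0.310)
t=3.600: state=(-1.888, 0.429)
t=3.800: state=(-1.795, 0.504)
t=4.000: state=(-1.687, 0.567)
t=4.200: state=(-1.568, 0.634)
t=4.400: state=(-1.433, 0.713)
t=4.470: state=(-1.382, 0.746)

(x, y) = (-1.382, 0.746)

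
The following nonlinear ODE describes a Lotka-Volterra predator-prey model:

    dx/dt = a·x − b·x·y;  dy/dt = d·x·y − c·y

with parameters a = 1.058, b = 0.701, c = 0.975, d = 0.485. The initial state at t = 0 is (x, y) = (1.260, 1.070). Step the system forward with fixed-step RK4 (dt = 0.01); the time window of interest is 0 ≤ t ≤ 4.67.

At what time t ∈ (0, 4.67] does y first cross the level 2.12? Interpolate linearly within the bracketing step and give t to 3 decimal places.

t = 3.287

t=0.000: state=(1.260, 1.070)
step 1 (dt=0.01): k1=(0.388, -0.389), k2=(0.390, -0.388), k3=(0.390, -0.388), k4=(0.393, -0.386); state += dt/6·(k1+2k2+2k3+k4)
t=0.010: state=(1.264, 1.066)
t=0.020: state=(1.268, 1.062)
t=0.030: state=(1.272, 1.058)
continuing one RK4 step at a time; state shown every 20 steps (Δt=0.2):
t=0.200: state=(1.347, 0.999)
t=0.400: state=(1.453, 0.941)
t=0.600: state=(1.578, 0.897)
t=0.800: state=(1.724, 0.866)
t=1.000: state=(1.889, 0.849)
t=1.200: state=(2.073, 0.847)
t=1.400: state=(2.273, 0.860)
t=1.600: state=(2.485, 0.891)
t=1.800: state=(2.701, 0.943)
t=2.000: state=(2.909, 1.019)
t=2.200: state=(3.095, 1.122)
t=2.400: state=(3.238, 1.256)
t=2.600: state=(3.318, 1.421)
t=2.800: state=(3.315, 1.614)
t=3.000: state=(3.219, 1.825)
t=3.200: state=(3.035, 2.035)
t=3.280: state=(2.940, 2.113)
next step: t=3.290: state=(2.928, 2.123) — y has crossed 2.12
linear interpolation between t=3.280 (2.11337) and t=3.290 (2.12286) → t≈3.287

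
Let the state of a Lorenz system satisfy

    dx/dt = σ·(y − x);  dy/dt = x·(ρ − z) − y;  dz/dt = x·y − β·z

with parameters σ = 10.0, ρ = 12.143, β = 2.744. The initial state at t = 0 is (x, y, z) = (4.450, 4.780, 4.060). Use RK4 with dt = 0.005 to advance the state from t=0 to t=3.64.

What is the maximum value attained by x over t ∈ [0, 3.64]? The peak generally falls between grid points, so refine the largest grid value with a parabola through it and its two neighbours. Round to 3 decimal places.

max x = 8.872

t=0.000: state=(4.450, 4.780, 4.060)
step 1 (dt=0.005): k1=(3.300, 31.189, 10.130), k2=(3.997, 31.065, 10.448), k3=(3.977, 31.076, 10.453), k4=(4.655, 30.961, 10.777); state += dt/6·(k1+2k2+2k3+k4)
t=0.005: state=(4.470, 4.935, 4.112)
t=0.010: state=(4.496, 5.090, 4.168)
t=0.015: state=(4.529, 5.243, 4.227)
continuing one RK4 step at a time; state shown every 40 steps (Δt=0.2):
t=0.200: state=(7.895, 9.814, 9.944)
t=0.400: state=(7.348, 4.944, 16.025)
t=0.600: state=(3.227, 2.143, 11.514)
t=0.800: state=(2.724, 3.111, 7.704)
t=1.000: state=(4.474, 5.817, 6.917)
t=1.200: state=(7.346, 8.354, 11.135)
t=1.400: state=(6.609, 5.107, 14.328)
t=1.600: state=(4.023, 3.320, 11.279)
t=1.800: state=(3.877, 4.340, 8.669)
t=2.000: state=(5.518, 6.560, 9.028)
t=2.200: state=(6.953, 7.011, 12.337)
t=2.400: state=(5.683, 4.716, 12.864)
t=2.600: state=(4.393, 4.188, 10.599)
t=2.800: state=(4.799, 5.337, 9.397)
t=3.000: state=(6.071, 6.622, 10.628)
t=3.200: state=(6.299, 5.933, 12.423)
t=3.400: state=(5.215, 4.718, 11.757)
t=3.600: state=(4.799, 4.895, 10.330)
t=3.640: state=(4.859, 5.063, 10.166)
largest grid value and its neighbours: x(0.285)=8.86870, x(0.290)=8.87199, x(0.295)=8.86828
parabola through these three points peaks at t≈0.290 with x≈8.87199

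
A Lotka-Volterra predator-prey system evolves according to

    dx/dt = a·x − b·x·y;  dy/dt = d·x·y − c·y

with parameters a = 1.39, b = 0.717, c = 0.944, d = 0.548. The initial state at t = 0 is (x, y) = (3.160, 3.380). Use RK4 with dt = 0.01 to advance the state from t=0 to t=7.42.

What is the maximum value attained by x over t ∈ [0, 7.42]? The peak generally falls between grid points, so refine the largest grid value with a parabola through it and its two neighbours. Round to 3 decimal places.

max x = 4.073

t=0.000: state=(3.160, 3.380)
step 1 (dt=0.01): k1=(-3.266, 2.662), k2=(-3.279, 2.642), k3=(-3.279, 2.642), k4=(-3.291, 2.622); state += dt/6·(k1+2k2+2k3+k4)
t=0.010: state=(3.127, 3.406)
t=0.020: state=(3.094, 3.432)
t=0.030: state=(3.061, 3.458)
continuing one RK4 step at a time; state shown every 25 steps (Δt=0.25):
t=0.250: state=(2.320, 3.885)
t=0.500: state=(1.610, 4.006)
t=0.750: state=(1.127, 3.807)
t=1.000: state=(0.833, 3.433)
t=1.250: state=(0.662, 3.000)
t=1.500: state=(0.569, 2.576)
t=1.750: state=(0.525, 2.192)
t=2.000: state=(0.518, 1.859)
t=2.250: state=(0.539, 1.578)
t=2.500: state=(0.588, 1.345)
t=2.750: state=(0.665, 1.157)
t=3.000: state=(0.776, 1.009)
t=3.250: state=(0.926, 0.895)
t=3.500: state=(1.126, 0.813)
t=3.750: state=(1.384, 0.762)
t=4.000: state=(1.713, 0.743)
t=4.250: state=(2.120, 0.762)
t=4.500: state=(2.604, 0.832)
t=4.750: state=(3.140, 0.973)
t=5.000: state=(3.657, 1.225)
t=5.250: state=(4.015, 1.642)
t=5.500: state=(4.019, 2.259)
t=5.750: state=(3.549, 3.012)
t=6.000: state=(2.750, 3.670)
t=6.250: state=(1.947, 3.992)
t=6.500: state=(1.347, 3.941)
t=6.750: state=(0.964, 3.638)
t=7.000: state=(0.737, 3.224)
t=7.250: state=(0.609, 2.790)
t=7.420: state=(0.559, 2.509)
largest grid value and its neighbours: x(5.370)=4.07275, x(5.380)=4.07313, x(5.390)=4.07277
parabola through these three points peaks at t≈5.380 with x≈4.07313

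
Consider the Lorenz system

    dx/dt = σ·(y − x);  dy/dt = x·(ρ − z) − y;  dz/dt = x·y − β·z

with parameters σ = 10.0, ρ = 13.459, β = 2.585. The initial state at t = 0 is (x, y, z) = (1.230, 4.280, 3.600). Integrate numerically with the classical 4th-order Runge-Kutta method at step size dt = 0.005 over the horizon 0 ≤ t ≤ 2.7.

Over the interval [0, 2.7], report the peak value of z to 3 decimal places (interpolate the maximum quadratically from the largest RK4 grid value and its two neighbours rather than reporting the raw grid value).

t=0.000: state=(1.230, 4.280, 3.600)
step 1 (dt=0.005): k1=(30.500, 7.847, -4.042), k2=(29.934, 8.592, -3.664), k3=(29.966, 8.575, -3.670), k4=(29.430, 9.306, -3.294); state += dt/6·(k1+2k2+2k3+k4)
t=0.005: state=(1.380, 4.323, 3.582)
t=0.010: state=(1.525, 4.373, 3.567)
t=0.015: state=(1.665, 4.430, 3.556)
continuing one RK4 step at a time; state shown every 20 steps (Δt=0.1):
t=0.100: state=(3.776, 6.258, 3.992)
t=0.200: state=(6.575, 9.669, 6.804)
t=0.300: state=(9.409, 11.436, 13.147)
t=0.400: state=(9.540, 7.601, 18.683)
t=0.500: state=(6.389, 2.773, 17.975)
t=0.600: state=(3.369, 1.145, 14.620)
t=0.700: state=(1.914, 1.112, 11.524)
t=0.800: state=(1.540, 1.509, 9.088)
t=0.900: state=(1.752, 2.187, 7.279)
t=1.000: state=(2.413, 3.316, 6.121)
t=1.100: state=(3.614, 5.143, 5.849)
t=1.200: state=(5.495, 7.698, 7.125)
t=1.300: state=(7.768, 9.855, 10.819)
t=1.400: state=(8.964, 8.943, 15.688)
t=1.500: state=(7.633, 5.282, 17.440)
t=1.600: state=(5.112, 2.788, 15.624)
t=1.700: state=(3.350, 2.176, 12.924)
t=1.800: state=(2.681, 2.453, 10.564)
t=1.900: state=(2.789, 3.201, 8.822)
t=2.000: state=(3.474, 4.432, 7.857)
t=2.100: state=(4.702, 6.187, 7.987)
t=2.200: state=(6.353, 8.070, 9.707)
t=2.300: state=(7.798, 8.751, 12.936)
t=2.400: state=(7.908, 7.127, 15.683)
t=2.500: state=(6.492, 4.695, 15.856)
t=2.600: state=(4.795, 3.361, 14.169)
t=2.700: state=(3.771, 3.162, 12.120)
largest grid value and its neighbours: z(0.430)=19.07705, z(0.435)=19.08147, z(0.440)=19.06993
parabola through these three points peaks at t≈0.434 with z≈19.08187

max z = 19.082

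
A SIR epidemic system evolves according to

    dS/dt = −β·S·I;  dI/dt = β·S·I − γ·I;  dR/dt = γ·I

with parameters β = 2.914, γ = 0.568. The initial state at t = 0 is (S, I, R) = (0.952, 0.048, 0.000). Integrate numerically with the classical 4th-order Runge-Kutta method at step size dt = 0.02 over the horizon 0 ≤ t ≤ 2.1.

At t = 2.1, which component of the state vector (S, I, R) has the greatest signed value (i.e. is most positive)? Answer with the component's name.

t=0.000: state=(0.952, 0.048, 0.000)
step 1 (dt=0.02): k1=(-0.133, 0.106, 0.027), k2=(-0.136, 0.108, 0.028), k3=(-0.136, 0.108, 0.028), k4=(-0.139, 0.110, 0.028); state += dt/6·(k1+2k2+2k3+k4)
t=0.020: state=(0.949, 0.050, 0.001)
t=0.040: state=(0.946, 0.052, 0.001)
t=0.060: state=(0.943, 0.055, 0.002)
continuing one RK4 step at a time; state shown every 5 steps (Δt=0.1):
t=0.100: state=(0.937, 0.060, 0.003)
t=0.200: state=(0.919, 0.074, 0.007)
t=0.300: state=(0.897, 0.091, 0.012)
t=0.400: state=(0.871, 0.111, 0.017)
t=0.500: state=(0.841, 0.135, 0.024)
t=0.600: state=(0.805, 0.162, 0.033)
t=0.700: state=(0.765, 0.193, 0.043)
t=0.800: state=(0.720, 0.226, 0.055)
t=0.900: state=(0.670, 0.261, 0.068)
t=1.000: state=(0.618, 0.298, 0.084)
t=1.100: state=(0.563, 0.334, 0.102)
t=1.200: state=(0.509, 0.369, 0.122)
t=1.300: state=(0.454, 0.401, 0.144)
t=1.400: state=(0.403, 0.430, 0.168)
t=1.500: state=(0.354, 0.453, 0.193)
t=1.600: state=(0.309, 0.472, 0.219)
t=1.700: state=(0.269, 0.485, 0.246)
t=1.800: state=(0.233, 0.493, 0.274)
t=1.900: state=(0.202, 0.496, 0.302)
t=2.000: state=(0.175, 0.495, 0.330)
t=2.100: state=(0.151, 0.490, 0.358)
compare at T: S=0.151, I=0.490, R=0.358

largest component: I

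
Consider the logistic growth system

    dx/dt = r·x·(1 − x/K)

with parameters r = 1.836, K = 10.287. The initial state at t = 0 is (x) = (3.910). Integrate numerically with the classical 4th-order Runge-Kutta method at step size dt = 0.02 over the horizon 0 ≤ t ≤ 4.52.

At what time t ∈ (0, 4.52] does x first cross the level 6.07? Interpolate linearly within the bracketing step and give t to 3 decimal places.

t=0.000: state=(3.910)
step 1 (dt=0.02): k1=(4.450), k2=(4.469), k3=(4.469), k4=(4.488); state += dt/6·(k1+2k2+2k3+k4)
t=0.020: state=(3.999)
t=0.040: state=(4.090)
t=0.060: state=(4.180)
continuing one RK4 step at a time; state shown every 10 steps (Δt=0.2):
t=0.200: state=(4.830)
t=0.400: state=(5.771)
t=0.460: state=(6.048)
next step: t=0.480: state=(6.139) — x has crossed 6.07
linear interpolation between t=0.460 (6.04800) and t=0.480 (6.13921) → t≈0.465

t = 0.465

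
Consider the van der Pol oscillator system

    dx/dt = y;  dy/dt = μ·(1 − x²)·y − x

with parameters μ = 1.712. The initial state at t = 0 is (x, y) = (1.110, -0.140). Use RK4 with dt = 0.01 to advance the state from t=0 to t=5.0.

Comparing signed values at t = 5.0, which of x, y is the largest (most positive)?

largest component: y

t=0.000: state=(1.110, -0.140)
step 1 (dt=0.01): k1=(-0.140, -1.054), k2=(-0.145, -1.052), k3=(-0.145, -1.052), k4=(-0.151, -1.050); state += dt/6·(k1+2k2+2k3+k4)
t=0.010: state=(1.109, -0.151)
t=0.020: state=(1.107, -0.161)
t=0.030: state=(1.105, -0.171)
continuing one RK4 step at a time; state shown every 20 steps (Δt=0.2):
t=0.200: state=(1.061, -0.343)
t=0.400: state=(0.973, -0.542)
t=0.600: state=(0.843, -0.763)
t=0.800: state=(0.664, -1.046)
t=1.000: state=(0.417, -1.453)
t=1.200: state=(0.069, -2.057)
t=1.400: state=(-0.418, -2.817)
t=1.600: state=(-1.030, -3.140)
t=1.800: state=(-1.583, -2.183)
t=2.000: state=(-1.877, -0.825)
t=2.200: state=(-1.956, -0.075)
t=2.400: state=(-1.937, 0.222)
t=2.600: state=(-1.879, 0.342)
t=2.800: state=(-1.804, 0.403)
t=3.000: state=(-1.719, 0.449)
t=3.200: state=(-1.624, 0.494)
t=3.400: state=(-1.521, 0.546)
t=3.600: state=(-1.405, 0.613)
t=3.800: state=(-1.274, 0.703)
t=4.000: state=(-1.121, 0.829)
t=4.200: state=(-0.938, 1.016)
t=4.400: state=(-0.708, 1.307)
t=4.600: state=(-0.404, 1.775)
t=4.800: state=(0.020, 2.504)
t=5.000: state=(0.606, 3.321)
compare at T: x=0.606, y=3.321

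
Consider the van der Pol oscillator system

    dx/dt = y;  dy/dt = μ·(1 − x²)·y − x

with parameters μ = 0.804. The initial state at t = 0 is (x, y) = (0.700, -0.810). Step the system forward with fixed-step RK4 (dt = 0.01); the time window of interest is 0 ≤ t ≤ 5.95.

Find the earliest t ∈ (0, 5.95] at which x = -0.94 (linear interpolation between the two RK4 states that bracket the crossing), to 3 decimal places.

t = 1.146

t=0.000: state=(0.700, -0.810)
step 1 (dt=0.01): k1=(-0.810, -1.032), k2=(-0.815, -1.034), k3=(-0.815, -1.034), k4=(-0.820, -1.036); state += dt/6·(k1+2k2+2k3+k4)
t=0.010: state=(0.692, -0.820)
t=0.020: state=(0.684, -0.831)
t=0.030: state=(0.675, -0.841)
continuing one RK4 step at a time; state shown every 20 steps (Δt=0.2):
t=0.200: state=(0.517, -1.025)
t=0.400: state=(0.289, -1.259)
t=0.600: state=(0.012, -1.506)
t=0.800: state=(-0.312, -1.729)
t=1.000: state=(-0.672, -1.847)
t=1.140: state=(-0.930, -1.808)
next step: t=1.150: state=(-0.948, -1.801) — x has crossed -0.94
linear interpolation between t=1.140 (-0.92966) and t=1.150 (-0.94771) → t≈1.146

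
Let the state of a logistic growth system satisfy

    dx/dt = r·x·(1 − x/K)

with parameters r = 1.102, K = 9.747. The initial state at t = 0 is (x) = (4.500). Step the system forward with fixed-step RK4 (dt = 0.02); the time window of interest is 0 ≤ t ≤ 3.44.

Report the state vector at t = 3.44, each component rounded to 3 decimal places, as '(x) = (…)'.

t=0.000: state=(4.500)
step 1 (dt=0.02): k1=(2.670), k2=(2.672), k3=(2.672), k4=(2.674); state += dt/6·(k1+2k2+2k3+k4)
t=0.020: state=(4.553)
t=0.040: state=(4.607)
t=0.060: state=(4.661)
continuing one RK4 step at a time; state shown every 10 steps (Δt=0.2):
t=0.200: state=(5.036)
t=0.400: state=(5.569)
t=0.600: state=(6.085)
t=0.800: state=(6.573)
t=1.000: state=(7.026)
t=1.200: state=(7.436)
t=1.400: state=(7.802)
t=1.600: state=(8.123)
t=1.800: state=(8.400)
t=2.000: state=(8.636)
t=2.200: state=(8.835)
t=2.400: state=(9.002)
t=2.600: state=(9.140)
t=2.800: state=(9.254)
t=3.000: state=(9.347)
t=3.200: state=(9.424)
t=3.400: state=(9.486)
t=3.440: state=(9.497)

(x) = (9.497)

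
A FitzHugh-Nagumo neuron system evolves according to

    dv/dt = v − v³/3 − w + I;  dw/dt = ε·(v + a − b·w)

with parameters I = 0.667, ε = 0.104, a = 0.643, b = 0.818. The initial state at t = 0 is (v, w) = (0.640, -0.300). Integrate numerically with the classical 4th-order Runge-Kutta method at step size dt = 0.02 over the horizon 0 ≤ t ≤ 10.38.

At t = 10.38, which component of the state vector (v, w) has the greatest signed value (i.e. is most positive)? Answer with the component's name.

t=0.000: state=(0.640, -0.300)
step 1 (dt=0.02): k1=(1.520, 0.159), k2=(1.527, 0.160), k3=(1.527, 0.160), k4=(1.534, 0.162); state += dt/6·(k1+2k2+2k3+k4)
t=0.020: state=(0.671, -0.297)
t=0.040: state=(0.701, -0.294)
t=0.060: state=(0.732, -0.290)
continuing one RK4 step at a time; state shown every 25 steps (Δt=0.5):
t=0.500: state=(1.407, -0.202)
t=1.000: state=(1.856, -0.076)
t=1.500: state=(1.964, 0.058)
t=2.000: state=(1.955, 0.188)
t=2.500: state=(1.919, 0.312)
t=3.000: state=(1.876, 0.428)
t=3.500: state=(1.832, 0.538)
t=4.000: state=(1.788, 0.640)
t=4.500: state=(1.743, 0.736)
t=5.000: state=(1.697, 0.826)
t=5.500: state=(1.651, 0.909)
t=6.000: state=(1.605, 0.987)
t=6.500: state=(1.558, 1.059)
t=7.000: state=(1.510, 1.126)
t=7.500: state=(1.461, 1.187)
t=8.000: state=(1.411, 1.244)
t=8.500: state=(1.359, 1.295)
t=9.000: state=(1.305, 1.342)
t=9.500: state=(1.248, 1.384)
t=10.000: state=(1.188, 1.421)
t=10.380: state=(1.139, 1.446)
compare at T: v=1.139, w=1.446

largest component: w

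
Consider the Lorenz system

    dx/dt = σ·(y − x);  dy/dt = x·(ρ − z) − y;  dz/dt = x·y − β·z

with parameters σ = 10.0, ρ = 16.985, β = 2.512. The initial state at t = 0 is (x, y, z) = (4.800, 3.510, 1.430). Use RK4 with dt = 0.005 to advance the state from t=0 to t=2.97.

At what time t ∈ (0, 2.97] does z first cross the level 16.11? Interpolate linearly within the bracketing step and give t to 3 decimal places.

t=0.000: state=(4.800, 3.510, 1.430)
step 1 (dt=0.005): k1=(-12.900, 71.154, 13.256), k2=(-10.799, 70.316, 13.908), k3=(-10.872, 70.392, 13.913), k4=(-8.837, 69.626, 14.561); state += dt/6·(k1+2k2+2k3+k4)
t=0.005: state=(4.746, 3.862, 1.500)
t=0.010: state=(4.711, 4.207, 1.576)
t=0.015: state=(4.695, 4.546, 1.658)
continuing one RK4 step at a time; state shown every 20 steps (Δt=0.1):
t=0.100: state=(6.460, 10.277, 4.459)
t=0.200: state=(11.207, 15.830, 14.339)
t=0.210: state=(11.652, 15.891, 15.776)
next step: t=0.215: state=(11.858, 15.861, 16.507) — z has crossed 16.11
linear interpolation between t=0.210 (15.77610) and t=0.215 (16.50673) → t≈0.212

t = 0.212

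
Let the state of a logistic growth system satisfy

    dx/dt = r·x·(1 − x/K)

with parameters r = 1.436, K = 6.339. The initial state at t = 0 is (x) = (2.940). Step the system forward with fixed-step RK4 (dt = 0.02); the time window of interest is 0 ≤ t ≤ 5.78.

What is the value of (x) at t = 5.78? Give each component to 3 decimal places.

t=0.000: state=(2.940)
step 1 (dt=0.02): k1=(2.264), k2=(2.266), k3=(2.266), k4=(2.268); state += dt/6·(k1+2k2+2k3+k4)
t=0.020: state=(2.985)
t=0.040: state=(3.031)
t=0.060: state=(3.076)
continuing one RK4 step at a time; state shown every 10 steps (Δt=0.2):
t=0.200: state=(3.394)
t=0.400: state=(3.840)
t=0.600: state=(4.259)
t=0.800: state=(4.639)
t=1.000: state=(4.972)
t=1.200: state=(5.255)
t=1.400: state=(5.489)
t=1.600: state=(5.679)
t=1.800: state=(5.831)
t=2.000: state=(5.950)
t=2.200: state=(6.042)
t=2.400: state=(6.114)
t=2.600: state=(6.169)
t=2.800: state=(6.210)
t=3.000: state=(6.242)
t=3.200: state=(6.266)
t=3.400: state=(6.284)
t=3.600: state=(6.298)
t=3.800: state=(6.308)
t=4.000: state=(6.316)
t=4.200: state=(6.321)
t=4.400: state=(6.326)
t=4.600: state=(6.329)
t=4.800: state=(6.332)
t=5.000: state=(6.333)
t=5.200: state=(6.335)
t=5.400: state=(6.336)
t=5.600: state=(6.337)
t=5.780: state=(6.337)

(x) = (6.337)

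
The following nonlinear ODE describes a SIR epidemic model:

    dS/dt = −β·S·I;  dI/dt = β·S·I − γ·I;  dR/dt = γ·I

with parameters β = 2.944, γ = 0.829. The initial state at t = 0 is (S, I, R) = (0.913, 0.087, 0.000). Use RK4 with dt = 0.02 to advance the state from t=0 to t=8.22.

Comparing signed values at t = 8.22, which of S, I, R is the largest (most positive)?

t=0.000: state=(0.913, 0.087, 0.000)
step 1 (dt=0.02): k1=(-0.234, 0.162, 0.072), k2=(-0.238, 0.164, 0.073), k3=(-0.238, 0.164, 0.073), k4=(-0.241, 0.167, 0.075); state += dt/6·(k1+2k2+2k3+k4)
t=0.020: state=(0.908, 0.090, 0.001)
t=0.040: state=(0.903, 0.094, 0.003)
t=0.060: state=(0.898, 0.097, 0.005)
continuing one RK4 step at a time; state shown every 25 steps (Δt=0.5):
t=0.500: state=(0.746, 0.197, 0.057)
t=1.000: state=(0.505, 0.328, 0.167)
t=1.500: state=(0.294, 0.387, 0.319)
t=2.000: state=(0.169, 0.356, 0.475)
t=2.500: state=(0.105, 0.286, 0.609)
t=3.000: state=(0.073, 0.215, 0.712)
t=3.500: state=(0.056, 0.156, 0.789)
t=4.000: state=(0.046, 0.111, 0.843)
t=4.500: state=(0.040, 0.078, 0.882)
t=5.000: state=(0.036, 0.054, 0.909)
t=5.500: state=(0.034, 0.038, 0.928)
t=6.000: state=(0.032, 0.026, 0.941)
t=6.500: state=(0.031, 0.018, 0.951)
t=7.000: state=(0.031, 0.013, 0.957)
t=7.500: state=(0.030, 0.009, 0.961)
t=8.000: state=(0.030, 0.006, 0.964)
t=8.220: state=(0.030, 0.005, 0.965)
compare at T: S=0.030, I=0.005, R=0.965

largest component: R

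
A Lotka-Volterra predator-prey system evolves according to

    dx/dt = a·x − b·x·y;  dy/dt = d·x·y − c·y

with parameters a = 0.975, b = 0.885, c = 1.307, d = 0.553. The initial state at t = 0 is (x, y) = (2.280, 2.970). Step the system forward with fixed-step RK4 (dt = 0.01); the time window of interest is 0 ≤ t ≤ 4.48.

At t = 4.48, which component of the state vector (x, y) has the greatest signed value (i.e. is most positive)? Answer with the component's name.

largest component: x

t=0.000: state=(2.280, 2.970)
step 1 (dt=0.01): k1=(-3.770, -0.137), k2=(-3.737, -0.168), k3=(-3.737, -0.168), k4=(-3.705, -0.198); state += dt/6·(k1+2k2+2k3+k4)
t=0.010: state=(2.243, 2.968)
t=0.020: state=(2.206, 2.966)
t=0.030: state=(2.170, 2.963)
continuing one RK4 step at a time; state shown every 20 steps (Δt=0.2):
t=0.200: state=(1.653, 2.836)
t=0.400: state=(1.244, 2.559)
t=0.600: state=(0.990, 2.227)
t=0.800: state=(0.836, 1.895)
t=1.000: state=(0.746, 1.592)
t=1.200: state=(0.701, 1.327)
t=1.400: state=(0.687, 1.103)
t=1.600: state=(0.699, 0.917)
t=1.800: state=(0.732, 0.764)
t=2.000: state=(0.786, 0.640)
t=2.200: state=(0.861, 0.539)
t=2.400: state=(0.958, 0.459)
t=2.600: state=(1.080, 0.396)
t=2.800: state=(1.229, 0.346)
t=3.000: state=(1.410, 0.308)
t=3.200: state=(1.627, 0.281)
t=3.400: state=(1.885, 0.262)
t=3.600: state=(2.189, 0.253)
t=3.800: state=(2.544, 0.253)
t=4.000: state=(2.954, 0.264)
t=4.200: state=(3.420, 0.289)
t=4.400: state=(3.935, 0.334)
t=4.480: state=(4.151, 0.360)
compare at T: x=4.151, y=0.360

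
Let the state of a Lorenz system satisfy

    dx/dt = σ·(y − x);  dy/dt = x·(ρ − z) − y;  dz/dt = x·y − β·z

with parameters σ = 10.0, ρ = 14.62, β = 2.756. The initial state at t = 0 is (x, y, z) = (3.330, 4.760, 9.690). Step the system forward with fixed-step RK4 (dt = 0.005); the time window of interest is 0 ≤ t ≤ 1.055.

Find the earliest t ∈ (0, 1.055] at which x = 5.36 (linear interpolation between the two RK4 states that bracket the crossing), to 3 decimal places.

t = 0.136

t=0.000: state=(3.330, 4.760, 9.690)
step 1 (dt=0.005): k1=(14.300, 11.657, -10.855), k2=(14.234, 11.895, -10.512), k3=(14.242, 11.891, -10.513), k4=(14.182, 12.127, -10.169); state += dt/6·(k1+2k2+2k3+k4)
t=0.005: state=(3.401, 4.819, 9.637)
t=0.010: state=(3.472, 4.881, 9.588)
t=0.015: state=(3.542, 4.945, 9.543)
continuing one RK4 step at a time; state shown every 10 steps (Δt=0.05):
t=0.050: state=(4.033, 5.454, 9.323)
t=0.100: state=(4.774, 6.330, 9.338)
t=0.135: state=(5.339, 7.010, 9.606)
next step: t=0.140: state=(5.423, 7.109, 9.663) — x has crossed 5.36
linear interpolation between t=0.135 (5.33918) and t=0.140 (5.42311) → t≈0.136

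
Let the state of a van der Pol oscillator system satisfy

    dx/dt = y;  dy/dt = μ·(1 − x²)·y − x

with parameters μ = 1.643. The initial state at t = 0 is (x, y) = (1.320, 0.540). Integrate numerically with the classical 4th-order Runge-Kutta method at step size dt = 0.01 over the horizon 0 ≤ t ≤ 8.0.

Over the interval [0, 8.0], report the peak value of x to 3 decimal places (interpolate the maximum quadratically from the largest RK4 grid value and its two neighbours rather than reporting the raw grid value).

t=0.000: state=(1.320, 0.540)
step 1 (dt=0.01): k1=(0.540, -1.979), k2=(0.530, -1.976), k3=(0.530, -1.975), k4=(0.520, -1.972); state += dt/6·(k1+2k2+2k3+k4)
t=0.010: state=(1.325, 0.520)
t=0.020: state=(1.330, 0.501)
t=0.030: state=(1.335, 0.481)
continuing one RK4 step at a time; state shown every 50 steps (Δt=0.5):
t=0.500: state=(1.377, -0.227)
t=1.000: state=(1.154, -0.646)
t=1.500: state=(0.708, -1.209)
t=2.000: state=(-0.207, -2.669)
t=2.500: state=(-1.677, -2.023)
t=3.000: state=(-1.989, 0.153)
t=3.500: state=(-1.829, 0.414)
t=4.000: state=(-1.594, 0.527)
t=4.500: state=(-1.290, 0.709)
t=5.000: state=(-0.846, 1.137)
t=5.500: state=(-0.016, 2.411)
t=6.000: state=(1.511, 2.668)
t=6.500: state=(2.016, -0.042)
t=7.000: state=(1.879, -0.392)
t=7.500: state=(1.656, -0.499)
t=8.000: state=(1.372, -0.653)
largest grid value and its neighbours: x(6.470)=2.01672, x(6.480)=2.01678, x(6.490)=2.01663
parabola through these three points peaks at t≈6.478 with x≈2.01678

max x = 2.017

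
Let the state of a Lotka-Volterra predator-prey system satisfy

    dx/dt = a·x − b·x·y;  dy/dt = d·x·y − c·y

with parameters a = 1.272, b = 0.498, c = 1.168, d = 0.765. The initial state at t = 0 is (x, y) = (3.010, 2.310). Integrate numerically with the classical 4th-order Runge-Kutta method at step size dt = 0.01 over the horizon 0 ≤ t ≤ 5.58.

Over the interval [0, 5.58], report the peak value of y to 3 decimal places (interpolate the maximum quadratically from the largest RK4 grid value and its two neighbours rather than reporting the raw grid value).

t=0.000: state=(3.010, 2.310)
step 1 (dt=0.01): k1=(0.366, 2.621), k2=(0.347, 2.639), k3=(0.346, 2.639), k4=(0.327, 2.657); state += dt/6·(k1+2k2+2k3+k4)
t=0.010: state=(3.013, 2.336)
t=0.020: state=(3.017, 2.363)
t=0.030: state=(3.019, 2.390)
continuing one RK4 step at a time; state shown every 20 steps (Δt=0.2):
t=0.200: state=(2.998, 2.902)
t=0.400: state=(2.799, 3.589)
t=0.600: state=(2.442, 4.249)
t=0.800: state=(2.009, 4.730)
t=1.000: state=(1.598, 4.931)
t=1.200: state=(1.263, 4.853)
t=1.400: state=(1.018, 4.570)
t=1.600: state=(0.849, 4.169)
t=1.800: state=(0.739, 3.725)
t=2.000: state=(0.672, 3.283)
t=2.200: state=(0.638, 2.872)
t=2.400: state=(0.630, 2.505)
t=2.600: state=(0.644, 2.186)
t=2.800: state=(0.677, 1.914)
t=3.000: state=(0.730, 1.687)
t=3.200: state=(0.804, 1.501)
t=3.400: state=(0.899, 1.353)
t=3.600: state=(1.020, 1.240)
t=3.800: state=(1.167, 1.160)
t=4.000: state=(1.344, 1.113)
t=4.200: state=(1.553, 1.099)
t=4.400: state=(1.794, 1.124)
t=4.600: state=(2.062, 1.195)
t=4.800: state=(2.348, 1.325)
t=5.000: state=(2.628, 1.535)
t=5.200: state=(2.866, 1.852)
t=5.400: state=(3.009, 2.302)
t=5.580: state=(3.008, 2.827)
largest grid value and its neighbours: y(1.030)=4.93551, y(1.040)=4.93574, y(1.050)=4.93530
parabola through these three points peaks at t≈1.038 with y≈4.93575

max y = 4.936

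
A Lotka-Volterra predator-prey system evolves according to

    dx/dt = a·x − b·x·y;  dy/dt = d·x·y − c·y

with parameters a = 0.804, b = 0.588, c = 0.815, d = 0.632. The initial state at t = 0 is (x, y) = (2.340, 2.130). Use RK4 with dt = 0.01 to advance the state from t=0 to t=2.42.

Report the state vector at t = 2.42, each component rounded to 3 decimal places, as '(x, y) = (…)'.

t=0.000: state=(2.340, 2.130)
step 1 (dt=0.01): k1=(-1.049, 1.414), k2=(-1.057, 1.412), k3=(-1.057, 1.412), k4=(-1.064, 1.409); state += dt/6·(k1+2k2+2k3+k4)
t=0.010: state=(2.329, 2.144)
t=0.020: state=(2.319, 2.158)
t=0.030: state=(2.308, 2.172)
continuing one RK4 step at a time; state shown every 10 steps (Δt=0.1):
t=0.100: state=(2.228, 2.268)
t=0.200: state=(2.105, 2.398)
t=0.300: state=(1.974, 2.514)
t=0.400: state=(1.840, 2.614)
t=0.500: state=(1.706, 2.695)
t=0.600: state=(1.575, 2.756)
t=0.700: state=(1.449, 2.795)
t=0.800: state=(1.332, 2.812)
t=0.900: state=(1.223, 2.810)
t=1.000: state=(1.124, 2.790)
t=1.100: state=(1.035, 2.753)
t=1.200: state=(0.956, 2.702)
t=1.300: state=(0.885, 2.639)
t=1.400: state=(0.823, 2.568)
t=1.500: state=(0.769, 2.489)
t=1.600: state=(0.721, 2.404)
t=1.700: state=(0.680, 2.317)
t=1.800: state=(0.645, 2.227)
t=1.900: state=(0.615, 2.136)
t=2.000: state=(0.589, 2.045)
t=2.100: state=(0.568, 1.955)
t=2.200: state=(0.550, 1.867)
t=2.300: state=(0.536, 1.781)
t=2.400: state=(0.524, 1.697)
t=2.420: state=(0.522, 1.681)

(x, y) = (0.522, 1.681)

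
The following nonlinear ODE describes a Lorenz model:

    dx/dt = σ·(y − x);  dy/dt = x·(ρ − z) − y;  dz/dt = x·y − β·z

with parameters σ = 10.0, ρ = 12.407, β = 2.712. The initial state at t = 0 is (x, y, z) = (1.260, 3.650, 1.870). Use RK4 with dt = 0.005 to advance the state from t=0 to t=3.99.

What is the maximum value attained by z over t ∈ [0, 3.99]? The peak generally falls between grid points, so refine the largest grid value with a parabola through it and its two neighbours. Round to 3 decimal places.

max z = 18.028

t=0.000: state=(1.260, 3.650, 1.870)
step 1 (dt=0.005): k1=(23.900, 9.627, -0.472), k2=(23.543, 10.234, -0.219), k3=(23.567, 10.222, -0.222), k4=(23.233, 10.819, 0.031); state += dt/6·(k1+2k2+2k3+k4)
t=0.005: state=(1.378, 3.701, 1.869)
t=0.010: state=(1.492, 3.758, 1.870)
t=0.015: state=(1.604, 3.821, 1.874)
continuing one RK4 step at a time; state shown every 40 steps (Δt=0.2):
t=0.200: state=(6.010, 9.010, 4.910)
t=0.400: state=(9.773, 8.532, 17.106)
t=0.600: state=(3.757, 1.237, 14.214)
t=0.800: state=(1.507, 1.348, 8.631)
t=1.000: state=(2.107, 2.822, 5.561)
t=1.200: state=(4.614, 6.476, 5.675)
t=1.400: state=(8.424, 9.421, 12.607)
t=1.600: state=(6.160, 3.812, 15.338)
t=1.800: state=(3.057, 2.475, 10.685)
t=2.000: state=(3.258, 3.921, 7.646)
t=2.200: state=(5.492, 6.961, 8.212)
t=2.400: state=(7.627, 7.703, 13.204)
t=2.600: state=(5.605, 4.162, 13.750)
t=2.800: state=(3.840, 3.607, 10.471)
t=3.000: state=(4.425, 5.160, 8.777)
t=3.200: state=(6.278, 7.156, 10.446)
t=3.400: state=(6.729, 6.177, 13.320)
t=3.600: state=(5.058, 4.311, 12.295)
t=3.800: state=(4.441, 4.572, 10.185)
t=3.990: state=(5.271, 5.920, 9.860)
largest grid value and its neighbours: z(0.445)=18.01619, z(0.450)=18.02780, z(0.455)=18.02329
parabola through these three points peaks at t≈0.451 with z≈18.02819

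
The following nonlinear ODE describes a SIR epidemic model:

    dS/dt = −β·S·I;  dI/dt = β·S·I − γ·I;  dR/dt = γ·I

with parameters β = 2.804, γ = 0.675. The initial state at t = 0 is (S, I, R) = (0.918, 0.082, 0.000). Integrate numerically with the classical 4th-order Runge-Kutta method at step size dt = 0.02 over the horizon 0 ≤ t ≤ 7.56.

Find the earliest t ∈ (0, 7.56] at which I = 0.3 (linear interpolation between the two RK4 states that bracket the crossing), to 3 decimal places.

t = 0.859

t=0.000: state=(0.918, 0.082, 0.000)
step 1 (dt=0.02): k1=(-0.211, 0.156, 0.055), k2=(-0.215, 0.158, 0.056), k3=(-0.215, 0.158, 0.056), k4=(-0.218, 0.161, 0.057); state += dt/6·(k1+2k2+2k3+k4)
t=0.020: state=(0.914, 0.085, 0.001)
t=0.040: state=(0.909, 0.088, 0.002)
t=0.060: state=(0.905, 0.092, 0.004)
continuing one RK4 step at a time; state shown every 25 steps (Δt=0.5):
t=0.500: state=(0.763, 0.192, 0.044)
t=0.840: state=(0.605, 0.294, 0.100)
next step: t=0.860: state=(0.595, 0.300, 0.104) — I has crossed 0.3
linear interpolation between t=0.840 (0.29438) and t=0.860 (0.30037) → t≈0.859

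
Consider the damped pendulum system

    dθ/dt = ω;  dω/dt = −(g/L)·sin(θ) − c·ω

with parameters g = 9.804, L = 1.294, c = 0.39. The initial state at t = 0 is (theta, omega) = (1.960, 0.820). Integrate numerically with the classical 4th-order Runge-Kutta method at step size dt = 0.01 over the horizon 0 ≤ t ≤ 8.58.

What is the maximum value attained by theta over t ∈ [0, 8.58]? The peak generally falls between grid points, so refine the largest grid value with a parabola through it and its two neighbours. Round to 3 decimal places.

t=0.000: state=(1.960, 0.820)
step 1 (dt=0.01): k1=(0.820, -7.330), k2=(0.783, -7.304), k3=(0.783, -7.304), k4=(0.747, -7.278); state += dt/6·(k1+2k2+2k3+k4)
t=0.010: state=(1.968, 0.747)
t=0.020: state=(1.975, 0.674)
t=0.030: state=(1.981, 0.602)
continuing one RK4 step at a time; state shown every 50 steps (Δt=0.5):
t=0.500: state=(1.510, -2.580)
t=1.000: state=(-0.327, -3.840)
t=1.500: state=(-1.434, -0.324)
t=2.000: state=(-0.727, 2.871)
t=2.500: state=(0.748, 2.145)
t=3.000: state=(0.993, -1.144)
t=3.500: state=(-0.080, -2.504)
t=4.000: state=(-0.850, -0.231)
t=4.500: state=(-0.338, 1.943)
t=5.000: state=(0.549, 1.072)
t=5.500: state=(0.512, -1.125)
t=6.000: state=(-0.236, -1.381)
t=6.500: state=(-0.515, 0.371)
t=7.000: state=(-0.013, 1.294)
t=7.500: state=(0.418, 0.195)
t=8.000: state=(0.172, -0.988)
t=8.500: state=(-0.279, -0.538)
t=8.580: state=(-0.314, -0.346)
largest grid value and its neighbours: theta(0.110)=2.00689, theta(0.120)=2.00695, theta(0.130)=2.00633
parabola through these three points peaks at t≈0.116 with theta≈2.00701

max theta = 2.007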